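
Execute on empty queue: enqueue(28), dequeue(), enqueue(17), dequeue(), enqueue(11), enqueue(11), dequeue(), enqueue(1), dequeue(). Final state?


enqueue(28) -> [28]
dequeue() returns 28 -> []
enqueue(17) -> [17]
dequeue() returns 17 -> []
enqueue(11) -> [11]
enqueue(11) -> [11, 11]
dequeue() returns 11 -> [11]
enqueue(1) -> [11, 1]
dequeue() returns 11 -> [1]
Final queue (front to back): [1]


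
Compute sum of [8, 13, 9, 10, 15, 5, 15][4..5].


Prefix sums: [0, 8, 21, 30, 40, 55, 60, 75]
Sum[4..5] = prefix[6] - prefix[4] = 60 - 40 = 20


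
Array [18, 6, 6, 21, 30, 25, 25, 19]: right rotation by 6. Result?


Right rotate by 6: [6, 21, 30, 25, 25, 19, 18, 6]


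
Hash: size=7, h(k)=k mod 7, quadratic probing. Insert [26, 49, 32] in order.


Insertions: 26->slot 5; 49->slot 0; 32->slot 4
Table: [49, None, None, None, 32, 26, None]


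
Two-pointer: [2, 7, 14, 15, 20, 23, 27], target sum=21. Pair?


Two pointers: lo=0, hi=6
Found pair: (7, 14) summing to 21


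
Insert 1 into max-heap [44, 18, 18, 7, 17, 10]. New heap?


Append 1: [44, 18, 18, 7, 17, 10, 1]
Bubble up: no swaps needed
Result: [44, 18, 18, 7, 17, 10, 1]


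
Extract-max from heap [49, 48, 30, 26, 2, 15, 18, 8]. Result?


Max = 49
Replace root with last, heapify down
Resulting heap: [48, 26, 30, 8, 2, 15, 18]


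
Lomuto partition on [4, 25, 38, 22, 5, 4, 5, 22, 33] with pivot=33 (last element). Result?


Elements <= 33 go left of pivot.
Result: [4, 25, 22, 5, 4, 5, 22, 33, 38], pivot at index 7


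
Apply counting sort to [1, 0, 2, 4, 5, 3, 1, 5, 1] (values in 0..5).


Count array: [1, 3, 1, 1, 1, 2]
Reconstruct: [0, 1, 1, 1, 2, 3, 4, 5, 5]


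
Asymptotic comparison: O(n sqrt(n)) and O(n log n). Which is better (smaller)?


linearithmic grows slower than n^1.5
O(n log n) is asymptotically smaller; O(n sqrt(n)) grows faster


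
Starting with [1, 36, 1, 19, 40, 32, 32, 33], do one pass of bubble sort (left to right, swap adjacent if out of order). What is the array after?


After one pass: [1, 1, 19, 36, 32, 32, 33, 40]


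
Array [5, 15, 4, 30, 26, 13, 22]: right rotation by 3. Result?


Right rotate by 3: [26, 13, 22, 5, 15, 4, 30]


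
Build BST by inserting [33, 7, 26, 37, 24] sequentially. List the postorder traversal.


Root = 33; build tree by BST insertion.
Postorder traversal: [24, 26, 7, 37, 33]


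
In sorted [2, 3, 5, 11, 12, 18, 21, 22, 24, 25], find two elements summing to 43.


Two pointers: lo=0, hi=9
Found pair: (18, 25) summing to 43


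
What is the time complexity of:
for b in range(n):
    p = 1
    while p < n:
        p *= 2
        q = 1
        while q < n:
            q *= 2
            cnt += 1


Per nesting level: O(n) * O(log n) * O(log n) = O(n (log n)^2)
Complexity: O(n (log n)^2)


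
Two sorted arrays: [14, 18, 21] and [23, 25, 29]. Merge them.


Compare heads, take smaller each step.
Merged: [14, 18, 21, 23, 25, 29]


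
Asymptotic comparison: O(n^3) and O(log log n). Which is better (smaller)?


double-logarithmic grows slower than cubic
O(log log n) is asymptotically smaller; O(n^3) grows faster


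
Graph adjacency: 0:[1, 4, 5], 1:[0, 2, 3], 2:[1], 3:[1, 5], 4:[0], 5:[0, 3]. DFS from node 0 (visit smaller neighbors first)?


DFS stack-based: start with [0]
Visit order: [0, 1, 2, 3, 5, 4]


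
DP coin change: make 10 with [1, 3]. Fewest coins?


dp[0]=0; dp[i]=1+min(dp[i-c] for c in coins)
...dp[5]=3, dp[6]=2, dp[7]=3, dp[8]=4, dp[9]=3, dp[10]=4
Minimum coins for 10 = 4


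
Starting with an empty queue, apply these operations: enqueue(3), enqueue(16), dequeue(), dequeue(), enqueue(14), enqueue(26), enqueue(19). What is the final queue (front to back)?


enqueue(3) -> [3]
enqueue(16) -> [3, 16]
dequeue() returns 3 -> [16]
dequeue() returns 16 -> []
enqueue(14) -> [14]
enqueue(26) -> [14, 26]
enqueue(19) -> [14, 26, 19]
Final queue (front to back): [14, 26, 19]


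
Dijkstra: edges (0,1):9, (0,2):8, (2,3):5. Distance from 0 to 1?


Dijkstra from 0:
Distances: {0: 0, 1: 9, 2: 8, 3: 13}
Shortest distance to 1 = 9, path = [0, 1]


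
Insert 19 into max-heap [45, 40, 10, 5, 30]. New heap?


Append 19: [45, 40, 10, 5, 30, 19]
Bubble up: swap idx 5(19) with idx 2(10)
Result: [45, 40, 19, 5, 30, 10]


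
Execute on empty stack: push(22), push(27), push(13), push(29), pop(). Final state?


push(22) -> [22]
push(27) -> [22, 27]
push(13) -> [22, 27, 13]
push(29) -> [22, 27, 13, 29]
pop() returns 29 -> [22, 27, 13]
Final stack (bottom to top): [22, 27, 13]


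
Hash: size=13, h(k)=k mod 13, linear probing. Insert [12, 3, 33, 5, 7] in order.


Insertions: 12->slot 12; 3->slot 3; 33->slot 7; 5->slot 5; 7->slot 8
Table: [None, None, None, 3, None, 5, None, 33, 7, None, None, None, 12]


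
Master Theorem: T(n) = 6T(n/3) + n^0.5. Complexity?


a=6, b=3, c=0.5. log_3(6)=1.631 > c=0.5. Case 1: O(n^log_b(a)) = O(n^1.631)
Complexity: O(n^1.631)


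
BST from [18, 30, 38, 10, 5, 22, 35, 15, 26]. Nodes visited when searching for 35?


BST root = 18
Search for 35: compare at each node
Path: [18, 30, 38, 35]


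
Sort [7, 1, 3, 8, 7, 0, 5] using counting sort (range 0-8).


Count array: [1, 1, 0, 1, 0, 1, 0, 2, 1]
Reconstruct: [0, 1, 3, 5, 7, 7, 8]


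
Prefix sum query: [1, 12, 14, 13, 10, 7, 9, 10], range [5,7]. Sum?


Prefix sums: [0, 1, 13, 27, 40, 50, 57, 66, 76]
Sum[5..7] = prefix[8] - prefix[5] = 76 - 50 = 26


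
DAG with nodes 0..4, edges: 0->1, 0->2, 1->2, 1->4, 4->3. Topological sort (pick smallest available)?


Kahn's algorithm, process smallest node first
Order: [0, 1, 2, 4, 3]


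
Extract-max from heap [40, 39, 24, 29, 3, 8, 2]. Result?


Max = 40
Replace root with last, heapify down
Resulting heap: [39, 29, 24, 2, 3, 8]


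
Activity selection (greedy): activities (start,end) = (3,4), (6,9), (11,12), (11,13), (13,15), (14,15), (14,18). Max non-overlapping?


Greedy: pick earliest-ending, then skip overlaps.
Selected (4 activities): [(3, 4), (6, 9), (11, 12), (13, 15)]


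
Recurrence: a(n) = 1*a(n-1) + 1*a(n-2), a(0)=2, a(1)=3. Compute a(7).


Build bottom-up:
...a(5)=21, a(6)=34, a(7)=1*34+1*21=55


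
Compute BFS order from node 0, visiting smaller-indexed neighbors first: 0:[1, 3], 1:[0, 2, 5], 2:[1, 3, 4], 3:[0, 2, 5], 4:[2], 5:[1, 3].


BFS queue: start with [0]
Visit order: [0, 1, 3, 2, 5, 4]


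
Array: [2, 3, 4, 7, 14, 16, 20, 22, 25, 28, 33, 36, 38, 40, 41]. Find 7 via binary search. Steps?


Search for 7:
[0,14] mid=7 arr[7]=22
[0,6] mid=3 arr[3]=7
Total: 2 comparisons


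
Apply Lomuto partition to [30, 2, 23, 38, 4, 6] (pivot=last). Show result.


Elements <= 6 go left of pivot.
Result: [2, 4, 6, 38, 30, 23], pivot at index 2


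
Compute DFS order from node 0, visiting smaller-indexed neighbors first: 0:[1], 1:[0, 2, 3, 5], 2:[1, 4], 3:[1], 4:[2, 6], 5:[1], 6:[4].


DFS stack-based: start with [0]
Visit order: [0, 1, 2, 4, 6, 3, 5]


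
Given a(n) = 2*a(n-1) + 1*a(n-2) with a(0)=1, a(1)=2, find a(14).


Build bottom-up:
...a(12)=33461, a(13)=80782, a(14)=2*80782+1*33461=195025


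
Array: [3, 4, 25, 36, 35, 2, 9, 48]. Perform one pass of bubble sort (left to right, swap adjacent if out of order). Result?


After one pass: [3, 4, 25, 35, 2, 9, 36, 48]


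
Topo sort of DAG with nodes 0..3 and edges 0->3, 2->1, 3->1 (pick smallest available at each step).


Kahn's algorithm, process smallest node first
Order: [0, 2, 3, 1]


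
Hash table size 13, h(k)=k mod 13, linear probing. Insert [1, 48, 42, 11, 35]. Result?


Insertions: 1->slot 1; 48->slot 9; 42->slot 3; 11->slot 11; 35->slot 10
Table: [None, 1, None, 42, None, None, None, None, None, 48, 35, 11, None]


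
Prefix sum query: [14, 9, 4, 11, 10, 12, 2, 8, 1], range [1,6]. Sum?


Prefix sums: [0, 14, 23, 27, 38, 48, 60, 62, 70, 71]
Sum[1..6] = prefix[7] - prefix[1] = 62 - 14 = 48


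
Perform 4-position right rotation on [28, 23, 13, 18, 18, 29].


Right rotate by 4: [13, 18, 18, 29, 28, 23]


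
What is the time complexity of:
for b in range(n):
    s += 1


Per nesting level: O(n) = O(n)
Complexity: O(n)


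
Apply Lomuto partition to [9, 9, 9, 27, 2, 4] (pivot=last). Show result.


Elements <= 4 go left of pivot.
Result: [2, 4, 9, 27, 9, 9], pivot at index 1


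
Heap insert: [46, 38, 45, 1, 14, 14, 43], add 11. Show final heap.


Append 11: [46, 38, 45, 1, 14, 14, 43, 11]
Bubble up: swap idx 7(11) with idx 3(1)
Result: [46, 38, 45, 11, 14, 14, 43, 1]


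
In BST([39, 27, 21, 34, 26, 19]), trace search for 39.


BST root = 39
Search for 39: compare at each node
Path: [39]


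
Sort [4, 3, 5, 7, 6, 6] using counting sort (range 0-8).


Count array: [0, 0, 0, 1, 1, 1, 2, 1, 0]
Reconstruct: [3, 4, 5, 6, 6, 7]


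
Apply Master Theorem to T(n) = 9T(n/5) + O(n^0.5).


a=9, b=5, c=0.5. log_5(9)=1.365 > c=0.5. Case 1: O(n^log_b(a)) = O(n^1.365)
Complexity: O(n^1.365)


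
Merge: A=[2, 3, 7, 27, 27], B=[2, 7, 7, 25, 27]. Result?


Compare heads, take smaller each step.
Merged: [2, 2, 3, 7, 7, 7, 25, 27, 27, 27]


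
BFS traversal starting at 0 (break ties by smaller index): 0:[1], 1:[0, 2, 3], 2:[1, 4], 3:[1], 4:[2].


BFS queue: start with [0]
Visit order: [0, 1, 2, 3, 4]


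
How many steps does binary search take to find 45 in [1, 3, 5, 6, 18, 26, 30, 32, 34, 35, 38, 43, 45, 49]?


Search for 45:
[0,13] mid=6 arr[6]=30
[7,13] mid=10 arr[10]=38
[11,13] mid=12 arr[12]=45
Total: 3 comparisons


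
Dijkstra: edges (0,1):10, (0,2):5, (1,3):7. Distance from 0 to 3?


Dijkstra from 0:
Distances: {0: 0, 1: 10, 2: 5, 3: 17}
Shortest distance to 3 = 17, path = [0, 1, 3]


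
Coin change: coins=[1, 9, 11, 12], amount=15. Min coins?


dp[0]=0; dp[i]=1+min(dp[i-c] for c in coins)
...dp[10]=2, dp[11]=1, dp[12]=1, dp[13]=2, dp[14]=3, dp[15]=4
Minimum coins for 15 = 4


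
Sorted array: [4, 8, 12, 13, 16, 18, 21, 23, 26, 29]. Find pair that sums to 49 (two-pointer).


Two pointers: lo=0, hi=9
Found pair: (23, 26) summing to 49


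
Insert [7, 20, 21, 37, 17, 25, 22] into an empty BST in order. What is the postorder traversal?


Root = 7; build tree by BST insertion.
Postorder traversal: [17, 22, 25, 37, 21, 20, 7]


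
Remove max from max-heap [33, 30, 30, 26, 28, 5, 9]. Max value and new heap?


Max = 33
Replace root with last, heapify down
Resulting heap: [30, 28, 30, 26, 9, 5]


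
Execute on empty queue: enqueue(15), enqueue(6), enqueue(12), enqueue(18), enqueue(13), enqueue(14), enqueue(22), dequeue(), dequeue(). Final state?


enqueue(15) -> [15]
enqueue(6) -> [15, 6]
enqueue(12) -> [15, 6, 12]
enqueue(18) -> [15, 6, 12, 18]
enqueue(13) -> [15, 6, 12, 18, 13]
enqueue(14) -> [15, 6, 12, 18, 13, 14]
enqueue(22) -> [15, 6, 12, 18, 13, 14, 22]
dequeue() returns 15 -> [6, 12, 18, 13, 14, 22]
dequeue() returns 6 -> [12, 18, 13, 14, 22]
Final queue (front to back): [12, 18, 13, 14, 22]


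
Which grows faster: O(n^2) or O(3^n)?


quadratic grows slower than exponential (base 3)
O(n^2) is asymptotically smaller; O(3^n) grows faster


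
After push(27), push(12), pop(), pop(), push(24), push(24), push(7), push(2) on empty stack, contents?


push(27) -> [27]
push(12) -> [27, 12]
pop() returns 12 -> [27]
pop() returns 27 -> []
push(24) -> [24]
push(24) -> [24, 24]
push(7) -> [24, 24, 7]
push(2) -> [24, 24, 7, 2]
Final stack (bottom to top): [24, 24, 7, 2]


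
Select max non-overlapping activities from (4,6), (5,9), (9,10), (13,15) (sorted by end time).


Greedy: pick earliest-ending, then skip overlaps.
Selected (3 activities): [(4, 6), (9, 10), (13, 15)]


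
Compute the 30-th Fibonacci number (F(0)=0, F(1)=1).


F(n)=F(n-1)+F(n-2)
...F(28)=317811, F(29)=514229, F(30)=832040


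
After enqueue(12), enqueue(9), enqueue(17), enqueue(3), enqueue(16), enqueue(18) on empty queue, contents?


enqueue(12) -> [12]
enqueue(9) -> [12, 9]
enqueue(17) -> [12, 9, 17]
enqueue(3) -> [12, 9, 17, 3]
enqueue(16) -> [12, 9, 17, 3, 16]
enqueue(18) -> [12, 9, 17, 3, 16, 18]
Final queue (front to back): [12, 9, 17, 3, 16, 18]


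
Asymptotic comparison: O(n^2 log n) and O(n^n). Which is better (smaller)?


n^2 log n grows slower than n^n
O(n^2 log n) is asymptotically smaller; O(n^n) grows faster


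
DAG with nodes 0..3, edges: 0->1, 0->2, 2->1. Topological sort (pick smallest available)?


Kahn's algorithm, process smallest node first
Order: [0, 2, 1, 3]


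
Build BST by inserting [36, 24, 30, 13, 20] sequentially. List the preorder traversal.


Root = 36; build tree by BST insertion.
Preorder traversal: [36, 24, 13, 20, 30]


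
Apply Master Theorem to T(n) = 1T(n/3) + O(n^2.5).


a=1, b=3, c=2.5. log_3(1)=0 < c=2.5. Case 3: O(n^c) = O(n^2.500)
Complexity: O(n^2.500)


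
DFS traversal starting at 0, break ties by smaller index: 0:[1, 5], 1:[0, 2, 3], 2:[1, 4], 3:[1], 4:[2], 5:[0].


DFS stack-based: start with [0]
Visit order: [0, 1, 2, 4, 3, 5]


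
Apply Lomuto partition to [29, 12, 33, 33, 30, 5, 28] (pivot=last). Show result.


Elements <= 28 go left of pivot.
Result: [12, 5, 28, 33, 30, 29, 33], pivot at index 2


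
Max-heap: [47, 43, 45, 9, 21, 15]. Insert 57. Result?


Append 57: [47, 43, 45, 9, 21, 15, 57]
Bubble up: swap idx 6(57) with idx 2(45); swap idx 2(57) with idx 0(47)
Result: [57, 43, 47, 9, 21, 15, 45]


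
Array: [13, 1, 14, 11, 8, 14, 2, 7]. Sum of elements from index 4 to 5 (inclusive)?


Prefix sums: [0, 13, 14, 28, 39, 47, 61, 63, 70]
Sum[4..5] = prefix[6] - prefix[4] = 61 - 39 = 22


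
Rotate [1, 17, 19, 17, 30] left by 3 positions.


Left rotate by 3: [17, 30, 1, 17, 19]


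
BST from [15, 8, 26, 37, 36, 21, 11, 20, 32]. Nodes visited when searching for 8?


BST root = 15
Search for 8: compare at each node
Path: [15, 8]


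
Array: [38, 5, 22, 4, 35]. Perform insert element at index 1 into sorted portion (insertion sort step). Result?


After one pass: [5, 38, 22, 4, 35]


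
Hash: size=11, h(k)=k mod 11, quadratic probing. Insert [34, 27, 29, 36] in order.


Insertions: 34->slot 1; 27->slot 5; 29->slot 7; 36->slot 3
Table: [None, 34, None, 36, None, 27, None, 29, None, None, None]


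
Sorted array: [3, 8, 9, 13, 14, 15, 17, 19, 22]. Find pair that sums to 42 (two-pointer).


Two pointers: lo=0, hi=8
No pair sums to 42


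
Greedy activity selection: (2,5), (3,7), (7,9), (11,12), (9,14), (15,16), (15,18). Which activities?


Greedy: pick earliest-ending, then skip overlaps.
Selected (4 activities): [(2, 5), (7, 9), (11, 12), (15, 16)]


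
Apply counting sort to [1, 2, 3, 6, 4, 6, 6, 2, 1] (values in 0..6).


Count array: [0, 2, 2, 1, 1, 0, 3]
Reconstruct: [1, 1, 2, 2, 3, 4, 6, 6, 6]


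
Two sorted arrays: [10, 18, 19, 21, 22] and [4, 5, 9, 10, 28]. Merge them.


Compare heads, take smaller each step.
Merged: [4, 5, 9, 10, 10, 18, 19, 21, 22, 28]


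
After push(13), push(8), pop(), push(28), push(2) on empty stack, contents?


push(13) -> [13]
push(8) -> [13, 8]
pop() returns 8 -> [13]
push(28) -> [13, 28]
push(2) -> [13, 28, 2]
Final stack (bottom to top): [13, 28, 2]


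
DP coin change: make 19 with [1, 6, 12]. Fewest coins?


dp[0]=0; dp[i]=1+min(dp[i-c] for c in coins)
...dp[14]=3, dp[15]=4, dp[16]=5, dp[17]=6, dp[18]=2, dp[19]=3
Minimum coins for 19 = 3


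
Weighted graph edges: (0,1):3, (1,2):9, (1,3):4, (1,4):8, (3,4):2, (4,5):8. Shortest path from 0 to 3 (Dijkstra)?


Dijkstra from 0:
Distances: {0: 0, 1: 3, 2: 12, 3: 7, 4: 9, 5: 17}
Shortest distance to 3 = 7, path = [0, 1, 3]


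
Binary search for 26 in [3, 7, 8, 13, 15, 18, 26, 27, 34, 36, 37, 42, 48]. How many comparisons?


Search for 26:
[0,12] mid=6 arr[6]=26
Total: 1 comparisons


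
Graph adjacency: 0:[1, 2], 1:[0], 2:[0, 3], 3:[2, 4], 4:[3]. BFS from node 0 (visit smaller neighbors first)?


BFS queue: start with [0]
Visit order: [0, 1, 2, 3, 4]


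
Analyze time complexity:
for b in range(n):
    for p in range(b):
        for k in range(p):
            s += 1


Per nesting level: O(n) * O(n) [triangular over b] * O(n) [triangular over p] = O(n^3)
Complexity: O(n^3)


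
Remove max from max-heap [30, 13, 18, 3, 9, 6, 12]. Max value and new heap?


Max = 30
Replace root with last, heapify down
Resulting heap: [18, 13, 12, 3, 9, 6]


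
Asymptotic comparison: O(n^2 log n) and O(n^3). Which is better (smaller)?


n^2 log n grows slower than cubic
O(n^2 log n) is asymptotically smaller; O(n^3) grows faster


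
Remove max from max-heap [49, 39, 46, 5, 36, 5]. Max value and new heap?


Max = 49
Replace root with last, heapify down
Resulting heap: [46, 39, 5, 5, 36]


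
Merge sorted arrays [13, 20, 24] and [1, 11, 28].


Compare heads, take smaller each step.
Merged: [1, 11, 13, 20, 24, 28]


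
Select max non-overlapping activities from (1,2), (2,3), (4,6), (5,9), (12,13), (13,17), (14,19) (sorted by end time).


Greedy: pick earliest-ending, then skip overlaps.
Selected (5 activities): [(1, 2), (2, 3), (4, 6), (12, 13), (13, 17)]


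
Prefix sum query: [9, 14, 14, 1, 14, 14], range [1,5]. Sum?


Prefix sums: [0, 9, 23, 37, 38, 52, 66]
Sum[1..5] = prefix[6] - prefix[1] = 66 - 9 = 57


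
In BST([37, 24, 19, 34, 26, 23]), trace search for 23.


BST root = 37
Search for 23: compare at each node
Path: [37, 24, 19, 23]


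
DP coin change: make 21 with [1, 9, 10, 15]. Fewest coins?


dp[0]=0; dp[i]=1+min(dp[i-c] for c in coins)
...dp[16]=2, dp[17]=3, dp[18]=2, dp[19]=2, dp[20]=2, dp[21]=3
Minimum coins for 21 = 3


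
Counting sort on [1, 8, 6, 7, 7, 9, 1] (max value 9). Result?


Count array: [0, 2, 0, 0, 0, 0, 1, 2, 1, 1]
Reconstruct: [1, 1, 6, 7, 7, 8, 9]


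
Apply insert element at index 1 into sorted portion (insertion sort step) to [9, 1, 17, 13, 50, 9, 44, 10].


After one pass: [1, 9, 17, 13, 50, 9, 44, 10]


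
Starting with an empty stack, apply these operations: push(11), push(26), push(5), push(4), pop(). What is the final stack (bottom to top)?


push(11) -> [11]
push(26) -> [11, 26]
push(5) -> [11, 26, 5]
push(4) -> [11, 26, 5, 4]
pop() returns 4 -> [11, 26, 5]
Final stack (bottom to top): [11, 26, 5]


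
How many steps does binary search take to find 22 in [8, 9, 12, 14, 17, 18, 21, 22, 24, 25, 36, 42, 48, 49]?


Search for 22:
[0,13] mid=6 arr[6]=21
[7,13] mid=10 arr[10]=36
[7,9] mid=8 arr[8]=24
[7,7] mid=7 arr[7]=22
Total: 4 comparisons


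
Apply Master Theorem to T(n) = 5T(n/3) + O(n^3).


a=5, b=3, c=3. log_3(5)=1.465 < c=3. Case 3: O(n^c) = O(n^3)
Complexity: O(n^3)


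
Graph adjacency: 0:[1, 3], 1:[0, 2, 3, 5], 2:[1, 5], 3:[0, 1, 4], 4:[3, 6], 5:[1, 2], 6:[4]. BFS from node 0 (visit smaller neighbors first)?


BFS queue: start with [0]
Visit order: [0, 1, 3, 2, 5, 4, 6]


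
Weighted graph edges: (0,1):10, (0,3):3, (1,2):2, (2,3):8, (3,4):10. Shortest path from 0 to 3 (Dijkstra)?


Dijkstra from 0:
Distances: {0: 0, 1: 10, 2: 11, 3: 3, 4: 13}
Shortest distance to 3 = 3, path = [0, 3]


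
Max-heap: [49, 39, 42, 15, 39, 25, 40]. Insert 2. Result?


Append 2: [49, 39, 42, 15, 39, 25, 40, 2]
Bubble up: no swaps needed
Result: [49, 39, 42, 15, 39, 25, 40, 2]


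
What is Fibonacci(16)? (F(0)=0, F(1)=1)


F(n)=F(n-1)+F(n-2)
...F(14)=377, F(15)=610, F(16)=987


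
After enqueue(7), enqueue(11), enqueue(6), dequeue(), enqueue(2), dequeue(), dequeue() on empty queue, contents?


enqueue(7) -> [7]
enqueue(11) -> [7, 11]
enqueue(6) -> [7, 11, 6]
dequeue() returns 7 -> [11, 6]
enqueue(2) -> [11, 6, 2]
dequeue() returns 11 -> [6, 2]
dequeue() returns 6 -> [2]
Final queue (front to back): [2]


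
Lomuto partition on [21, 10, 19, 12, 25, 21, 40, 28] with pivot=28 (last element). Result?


Elements <= 28 go left of pivot.
Result: [21, 10, 19, 12, 25, 21, 28, 40], pivot at index 6


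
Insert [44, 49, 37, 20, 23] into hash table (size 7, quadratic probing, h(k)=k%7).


Insertions: 44->slot 2; 49->slot 0; 37->slot 3; 20->slot 6; 23->slot 4
Table: [49, None, 44, 37, 23, None, 20]


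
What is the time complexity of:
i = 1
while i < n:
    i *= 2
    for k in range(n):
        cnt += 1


Per nesting level: O(log n) * O(n) = O(n log n)
Complexity: O(n log n)


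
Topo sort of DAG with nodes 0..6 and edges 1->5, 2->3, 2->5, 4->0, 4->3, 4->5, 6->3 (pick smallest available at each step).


Kahn's algorithm, process smallest node first
Order: [1, 2, 4, 0, 5, 6, 3]


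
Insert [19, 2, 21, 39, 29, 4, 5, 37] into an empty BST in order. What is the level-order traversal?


Root = 19; build tree by BST insertion.
Level-Order traversal: [19, 2, 21, 4, 39, 5, 29, 37]


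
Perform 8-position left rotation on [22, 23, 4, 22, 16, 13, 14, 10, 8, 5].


Left rotate by 8: [8, 5, 22, 23, 4, 22, 16, 13, 14, 10]


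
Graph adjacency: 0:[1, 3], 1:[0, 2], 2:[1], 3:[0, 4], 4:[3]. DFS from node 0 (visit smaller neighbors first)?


DFS stack-based: start with [0]
Visit order: [0, 1, 2, 3, 4]


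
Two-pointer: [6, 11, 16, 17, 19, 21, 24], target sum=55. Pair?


Two pointers: lo=0, hi=6
No pair sums to 55


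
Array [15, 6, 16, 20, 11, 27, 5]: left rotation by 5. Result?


Left rotate by 5: [27, 5, 15, 6, 16, 20, 11]


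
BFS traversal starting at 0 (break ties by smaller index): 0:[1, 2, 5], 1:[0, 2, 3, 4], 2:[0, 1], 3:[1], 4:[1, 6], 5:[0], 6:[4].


BFS queue: start with [0]
Visit order: [0, 1, 2, 5, 3, 4, 6]


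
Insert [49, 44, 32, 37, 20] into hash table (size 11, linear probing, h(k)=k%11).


Insertions: 49->slot 5; 44->slot 0; 32->slot 10; 37->slot 4; 20->slot 9
Table: [44, None, None, None, 37, 49, None, None, None, 20, 32]


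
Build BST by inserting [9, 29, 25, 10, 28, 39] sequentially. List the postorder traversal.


Root = 9; build tree by BST insertion.
Postorder traversal: [10, 28, 25, 39, 29, 9]


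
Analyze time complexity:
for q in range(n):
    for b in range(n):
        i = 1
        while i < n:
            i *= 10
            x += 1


Per nesting level: O(n) * O(n) * O(log n) = O(n^2 log n)
Complexity: O(n^2 log n)


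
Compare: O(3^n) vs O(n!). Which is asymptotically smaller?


exponential (base 3) grows slower than factorial
O(3^n) is asymptotically smaller; O(n!) grows faster


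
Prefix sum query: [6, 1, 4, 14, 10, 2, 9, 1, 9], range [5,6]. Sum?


Prefix sums: [0, 6, 7, 11, 25, 35, 37, 46, 47, 56]
Sum[5..6] = prefix[7] - prefix[5] = 46 - 35 = 11


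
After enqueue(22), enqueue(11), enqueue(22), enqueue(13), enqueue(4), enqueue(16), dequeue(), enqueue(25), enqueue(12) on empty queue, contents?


enqueue(22) -> [22]
enqueue(11) -> [22, 11]
enqueue(22) -> [22, 11, 22]
enqueue(13) -> [22, 11, 22, 13]
enqueue(4) -> [22, 11, 22, 13, 4]
enqueue(16) -> [22, 11, 22, 13, 4, 16]
dequeue() returns 22 -> [11, 22, 13, 4, 16]
enqueue(25) -> [11, 22, 13, 4, 16, 25]
enqueue(12) -> [11, 22, 13, 4, 16, 25, 12]
Final queue (front to back): [11, 22, 13, 4, 16, 25, 12]


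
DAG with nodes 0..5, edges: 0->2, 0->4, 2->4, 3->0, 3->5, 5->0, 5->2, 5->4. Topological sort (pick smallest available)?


Kahn's algorithm, process smallest node first
Order: [1, 3, 5, 0, 2, 4]


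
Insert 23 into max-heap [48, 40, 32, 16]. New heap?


Append 23: [48, 40, 32, 16, 23]
Bubble up: no swaps needed
Result: [48, 40, 32, 16, 23]


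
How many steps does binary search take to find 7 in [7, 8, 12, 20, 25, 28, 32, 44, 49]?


Search for 7:
[0,8] mid=4 arr[4]=25
[0,3] mid=1 arr[1]=8
[0,0] mid=0 arr[0]=7
Total: 3 comparisons


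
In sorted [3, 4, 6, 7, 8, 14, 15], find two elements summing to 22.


Two pointers: lo=0, hi=6
Found pair: (7, 15) summing to 22


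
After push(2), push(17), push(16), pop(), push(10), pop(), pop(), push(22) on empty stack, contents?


push(2) -> [2]
push(17) -> [2, 17]
push(16) -> [2, 17, 16]
pop() returns 16 -> [2, 17]
push(10) -> [2, 17, 10]
pop() returns 10 -> [2, 17]
pop() returns 17 -> [2]
push(22) -> [2, 22]
Final stack (bottom to top): [2, 22]


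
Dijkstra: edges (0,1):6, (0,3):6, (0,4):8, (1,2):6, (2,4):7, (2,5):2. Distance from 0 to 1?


Dijkstra from 0:
Distances: {0: 0, 1: 6, 2: 12, 3: 6, 4: 8, 5: 14}
Shortest distance to 1 = 6, path = [0, 1]


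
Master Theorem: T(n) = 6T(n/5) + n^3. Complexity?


a=6, b=5, c=3. log_5(6)=1.113 < c=3. Case 3: O(n^c) = O(n^3)
Complexity: O(n^3)


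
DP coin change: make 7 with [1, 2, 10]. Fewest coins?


dp[0]=0; dp[i]=1+min(dp[i-c] for c in coins)
...dp[2]=1, dp[3]=2, dp[4]=2, dp[5]=3, dp[6]=3, dp[7]=4
Minimum coins for 7 = 4


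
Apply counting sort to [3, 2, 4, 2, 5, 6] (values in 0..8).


Count array: [0, 0, 2, 1, 1, 1, 1, 0, 0]
Reconstruct: [2, 2, 3, 4, 5, 6]


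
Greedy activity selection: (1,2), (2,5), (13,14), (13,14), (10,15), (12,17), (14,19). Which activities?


Greedy: pick earliest-ending, then skip overlaps.
Selected (4 activities): [(1, 2), (2, 5), (13, 14), (14, 19)]


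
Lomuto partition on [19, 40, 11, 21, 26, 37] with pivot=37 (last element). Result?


Elements <= 37 go left of pivot.
Result: [19, 11, 21, 26, 37, 40], pivot at index 4


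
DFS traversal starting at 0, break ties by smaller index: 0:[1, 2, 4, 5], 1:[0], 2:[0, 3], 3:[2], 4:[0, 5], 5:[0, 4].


DFS stack-based: start with [0]
Visit order: [0, 1, 2, 3, 4, 5]


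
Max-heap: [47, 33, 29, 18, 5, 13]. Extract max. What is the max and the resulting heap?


Max = 47
Replace root with last, heapify down
Resulting heap: [33, 18, 29, 13, 5]


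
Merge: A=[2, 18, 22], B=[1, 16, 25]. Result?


Compare heads, take smaller each step.
Merged: [1, 2, 16, 18, 22, 25]


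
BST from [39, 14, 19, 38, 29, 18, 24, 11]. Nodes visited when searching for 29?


BST root = 39
Search for 29: compare at each node
Path: [39, 14, 19, 38, 29]


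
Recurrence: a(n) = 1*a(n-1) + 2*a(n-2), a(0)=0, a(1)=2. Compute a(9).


Build bottom-up:
...a(7)=86, a(8)=170, a(9)=1*170+2*86=342


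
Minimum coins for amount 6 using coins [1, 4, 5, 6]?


dp[0]=0; dp[i]=1+min(dp[i-c] for c in coins)
...dp[1]=1, dp[2]=2, dp[3]=3, dp[4]=1, dp[5]=1, dp[6]=1
Minimum coins for 6 = 1


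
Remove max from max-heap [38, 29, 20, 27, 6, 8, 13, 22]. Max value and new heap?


Max = 38
Replace root with last, heapify down
Resulting heap: [29, 27, 20, 22, 6, 8, 13]


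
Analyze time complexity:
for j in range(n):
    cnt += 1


Per nesting level: O(n) = O(n)
Complexity: O(n)


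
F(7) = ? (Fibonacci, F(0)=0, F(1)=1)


F(n)=F(n-1)+F(n-2)
...F(5)=5, F(6)=8, F(7)=13


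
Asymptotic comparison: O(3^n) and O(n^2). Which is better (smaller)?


quadratic grows slower than exponential (base 3)
O(n^2) is asymptotically smaller; O(3^n) grows faster


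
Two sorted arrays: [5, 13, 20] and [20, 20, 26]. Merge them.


Compare heads, take smaller each step.
Merged: [5, 13, 20, 20, 20, 26]


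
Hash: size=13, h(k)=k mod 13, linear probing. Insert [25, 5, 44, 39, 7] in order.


Insertions: 25->slot 12; 5->slot 5; 44->slot 6; 39->slot 0; 7->slot 7
Table: [39, None, None, None, None, 5, 44, 7, None, None, None, None, 25]


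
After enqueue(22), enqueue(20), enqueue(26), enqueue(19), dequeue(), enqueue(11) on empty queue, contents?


enqueue(22) -> [22]
enqueue(20) -> [22, 20]
enqueue(26) -> [22, 20, 26]
enqueue(19) -> [22, 20, 26, 19]
dequeue() returns 22 -> [20, 26, 19]
enqueue(11) -> [20, 26, 19, 11]
Final queue (front to back): [20, 26, 19, 11]


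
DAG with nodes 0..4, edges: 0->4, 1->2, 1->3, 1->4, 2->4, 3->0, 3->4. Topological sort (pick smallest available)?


Kahn's algorithm, process smallest node first
Order: [1, 2, 3, 0, 4]


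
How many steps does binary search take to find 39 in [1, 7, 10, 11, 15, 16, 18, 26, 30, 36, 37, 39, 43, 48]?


Search for 39:
[0,13] mid=6 arr[6]=18
[7,13] mid=10 arr[10]=37
[11,13] mid=12 arr[12]=43
[11,11] mid=11 arr[11]=39
Total: 4 comparisons


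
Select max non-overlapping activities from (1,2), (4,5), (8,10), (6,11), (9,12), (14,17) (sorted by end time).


Greedy: pick earliest-ending, then skip overlaps.
Selected (4 activities): [(1, 2), (4, 5), (8, 10), (14, 17)]


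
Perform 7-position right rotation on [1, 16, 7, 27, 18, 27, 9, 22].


Right rotate by 7: [16, 7, 27, 18, 27, 9, 22, 1]


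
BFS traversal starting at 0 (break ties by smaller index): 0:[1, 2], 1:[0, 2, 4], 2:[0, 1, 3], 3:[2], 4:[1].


BFS queue: start with [0]
Visit order: [0, 1, 2, 4, 3]


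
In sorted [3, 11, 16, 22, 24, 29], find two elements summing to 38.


Two pointers: lo=0, hi=5
Found pair: (16, 22) summing to 38


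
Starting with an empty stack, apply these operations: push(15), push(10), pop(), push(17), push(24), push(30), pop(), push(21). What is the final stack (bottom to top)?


push(15) -> [15]
push(10) -> [15, 10]
pop() returns 10 -> [15]
push(17) -> [15, 17]
push(24) -> [15, 17, 24]
push(30) -> [15, 17, 24, 30]
pop() returns 30 -> [15, 17, 24]
push(21) -> [15, 17, 24, 21]
Final stack (bottom to top): [15, 17, 24, 21]


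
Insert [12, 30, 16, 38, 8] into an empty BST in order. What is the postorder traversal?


Root = 12; build tree by BST insertion.
Postorder traversal: [8, 16, 38, 30, 12]


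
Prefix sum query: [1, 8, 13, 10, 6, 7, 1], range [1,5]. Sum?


Prefix sums: [0, 1, 9, 22, 32, 38, 45, 46]
Sum[1..5] = prefix[6] - prefix[1] = 45 - 1 = 44


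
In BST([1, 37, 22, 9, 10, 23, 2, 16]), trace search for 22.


BST root = 1
Search for 22: compare at each node
Path: [1, 37, 22]


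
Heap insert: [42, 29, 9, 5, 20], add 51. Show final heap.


Append 51: [42, 29, 9, 5, 20, 51]
Bubble up: swap idx 5(51) with idx 2(9); swap idx 2(51) with idx 0(42)
Result: [51, 29, 42, 5, 20, 9]


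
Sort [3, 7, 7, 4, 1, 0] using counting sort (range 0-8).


Count array: [1, 1, 0, 1, 1, 0, 0, 2, 0]
Reconstruct: [0, 1, 3, 4, 7, 7]


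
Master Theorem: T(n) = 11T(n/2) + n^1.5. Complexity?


a=11, b=2, c=1.5. log_2(11)=3.459 > c=1.5. Case 1: O(n^log_b(a)) = O(n^3.459)
Complexity: O(n^3.459)


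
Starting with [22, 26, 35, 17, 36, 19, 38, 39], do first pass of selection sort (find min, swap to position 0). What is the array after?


After one pass: [17, 26, 35, 22, 36, 19, 38, 39]


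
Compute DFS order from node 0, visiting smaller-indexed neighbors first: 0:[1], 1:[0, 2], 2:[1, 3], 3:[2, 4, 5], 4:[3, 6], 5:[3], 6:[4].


DFS stack-based: start with [0]
Visit order: [0, 1, 2, 3, 4, 6, 5]


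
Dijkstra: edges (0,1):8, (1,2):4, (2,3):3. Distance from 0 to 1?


Dijkstra from 0:
Distances: {0: 0, 1: 8, 2: 12, 3: 15}
Shortest distance to 1 = 8, path = [0, 1]


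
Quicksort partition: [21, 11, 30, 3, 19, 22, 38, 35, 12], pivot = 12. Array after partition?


Elements <= 12 go left of pivot.
Result: [11, 3, 12, 21, 19, 22, 38, 35, 30], pivot at index 2


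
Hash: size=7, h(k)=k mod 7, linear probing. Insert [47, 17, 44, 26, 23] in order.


Insertions: 47->slot 5; 17->slot 3; 44->slot 2; 26->slot 6; 23->slot 4
Table: [None, None, 44, 17, 23, 47, 26]


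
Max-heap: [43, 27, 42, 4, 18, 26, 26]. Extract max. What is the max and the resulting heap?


Max = 43
Replace root with last, heapify down
Resulting heap: [42, 27, 26, 4, 18, 26]


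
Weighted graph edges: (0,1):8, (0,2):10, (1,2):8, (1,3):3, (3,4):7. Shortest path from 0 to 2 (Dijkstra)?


Dijkstra from 0:
Distances: {0: 0, 1: 8, 2: 10, 3: 11, 4: 18}
Shortest distance to 2 = 10, path = [0, 2]


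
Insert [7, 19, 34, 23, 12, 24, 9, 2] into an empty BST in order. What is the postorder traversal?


Root = 7; build tree by BST insertion.
Postorder traversal: [2, 9, 12, 24, 23, 34, 19, 7]


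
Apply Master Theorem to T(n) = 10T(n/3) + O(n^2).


a=10, b=3, c=2. log_3(10)=2.096 > c=2. Case 1: O(n^log_b(a)) = O(n^2.096)
Complexity: O(n^2.096)


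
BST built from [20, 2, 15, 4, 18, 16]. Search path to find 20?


BST root = 20
Search for 20: compare at each node
Path: [20]


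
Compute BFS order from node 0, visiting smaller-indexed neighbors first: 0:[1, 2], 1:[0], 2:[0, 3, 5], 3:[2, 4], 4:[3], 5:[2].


BFS queue: start with [0]
Visit order: [0, 1, 2, 3, 5, 4]


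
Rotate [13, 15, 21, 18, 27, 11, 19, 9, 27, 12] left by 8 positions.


Left rotate by 8: [27, 12, 13, 15, 21, 18, 27, 11, 19, 9]


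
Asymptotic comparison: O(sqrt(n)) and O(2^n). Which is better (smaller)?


sublinear grows slower than exponential
O(sqrt(n)) is asymptotically smaller; O(2^n) grows faster


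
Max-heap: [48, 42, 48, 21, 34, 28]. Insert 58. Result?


Append 58: [48, 42, 48, 21, 34, 28, 58]
Bubble up: swap idx 6(58) with idx 2(48); swap idx 2(58) with idx 0(48)
Result: [58, 42, 48, 21, 34, 28, 48]


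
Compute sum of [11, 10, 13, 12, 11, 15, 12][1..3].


Prefix sums: [0, 11, 21, 34, 46, 57, 72, 84]
Sum[1..3] = prefix[4] - prefix[1] = 46 - 11 = 35


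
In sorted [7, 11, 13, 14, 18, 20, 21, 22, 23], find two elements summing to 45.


Two pointers: lo=0, hi=8
Found pair: (22, 23) summing to 45


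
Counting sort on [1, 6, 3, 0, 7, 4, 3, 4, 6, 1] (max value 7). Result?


Count array: [1, 2, 0, 2, 2, 0, 2, 1]
Reconstruct: [0, 1, 1, 3, 3, 4, 4, 6, 6, 7]


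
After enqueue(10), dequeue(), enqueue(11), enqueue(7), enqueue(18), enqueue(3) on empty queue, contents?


enqueue(10) -> [10]
dequeue() returns 10 -> []
enqueue(11) -> [11]
enqueue(7) -> [11, 7]
enqueue(18) -> [11, 7, 18]
enqueue(3) -> [11, 7, 18, 3]
Final queue (front to back): [11, 7, 18, 3]


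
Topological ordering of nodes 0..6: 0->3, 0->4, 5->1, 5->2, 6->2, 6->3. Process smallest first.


Kahn's algorithm, process smallest node first
Order: [0, 4, 5, 1, 6, 2, 3]


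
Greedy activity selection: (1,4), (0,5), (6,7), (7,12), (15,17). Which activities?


Greedy: pick earliest-ending, then skip overlaps.
Selected (4 activities): [(1, 4), (6, 7), (7, 12), (15, 17)]


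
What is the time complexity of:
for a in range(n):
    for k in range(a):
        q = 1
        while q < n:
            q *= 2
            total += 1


Per nesting level: O(n) * O(n) [triangular over a] * O(log n) = O(n^2 log n)
Complexity: O(n^2 log n)


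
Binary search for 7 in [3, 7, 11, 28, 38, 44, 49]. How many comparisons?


Search for 7:
[0,6] mid=3 arr[3]=28
[0,2] mid=1 arr[1]=7
Total: 2 comparisons


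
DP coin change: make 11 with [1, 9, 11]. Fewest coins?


dp[0]=0; dp[i]=1+min(dp[i-c] for c in coins)
...dp[6]=6, dp[7]=7, dp[8]=8, dp[9]=1, dp[10]=2, dp[11]=1
Minimum coins for 11 = 1


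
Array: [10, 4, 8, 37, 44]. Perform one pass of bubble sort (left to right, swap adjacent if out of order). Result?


After one pass: [4, 8, 10, 37, 44]


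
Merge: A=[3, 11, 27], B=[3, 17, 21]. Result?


Compare heads, take smaller each step.
Merged: [3, 3, 11, 17, 21, 27]


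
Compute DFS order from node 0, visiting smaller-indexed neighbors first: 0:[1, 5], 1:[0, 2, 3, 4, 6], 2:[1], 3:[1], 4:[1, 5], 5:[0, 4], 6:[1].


DFS stack-based: start with [0]
Visit order: [0, 1, 2, 3, 4, 5, 6]


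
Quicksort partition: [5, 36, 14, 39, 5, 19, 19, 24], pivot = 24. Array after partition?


Elements <= 24 go left of pivot.
Result: [5, 14, 5, 19, 19, 24, 36, 39], pivot at index 5


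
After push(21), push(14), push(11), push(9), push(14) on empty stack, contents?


push(21) -> [21]
push(14) -> [21, 14]
push(11) -> [21, 14, 11]
push(9) -> [21, 14, 11, 9]
push(14) -> [21, 14, 11, 9, 14]
Final stack (bottom to top): [21, 14, 11, 9, 14]


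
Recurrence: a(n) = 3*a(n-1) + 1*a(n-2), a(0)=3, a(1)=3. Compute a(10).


Build bottom-up:
...a(8)=15348, a(9)=50691, a(10)=3*50691+1*15348=167421


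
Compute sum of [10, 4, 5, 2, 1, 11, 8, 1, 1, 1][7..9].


Prefix sums: [0, 10, 14, 19, 21, 22, 33, 41, 42, 43, 44]
Sum[7..9] = prefix[10] - prefix[7] = 44 - 41 = 3


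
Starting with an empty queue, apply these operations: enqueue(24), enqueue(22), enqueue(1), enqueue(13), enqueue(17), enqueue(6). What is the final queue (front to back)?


enqueue(24) -> [24]
enqueue(22) -> [24, 22]
enqueue(1) -> [24, 22, 1]
enqueue(13) -> [24, 22, 1, 13]
enqueue(17) -> [24, 22, 1, 13, 17]
enqueue(6) -> [24, 22, 1, 13, 17, 6]
Final queue (front to back): [24, 22, 1, 13, 17, 6]


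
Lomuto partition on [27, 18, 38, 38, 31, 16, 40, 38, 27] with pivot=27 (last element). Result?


Elements <= 27 go left of pivot.
Result: [27, 18, 16, 27, 31, 38, 40, 38, 38], pivot at index 3


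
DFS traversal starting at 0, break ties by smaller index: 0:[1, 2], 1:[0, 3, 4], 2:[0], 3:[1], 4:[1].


DFS stack-based: start with [0]
Visit order: [0, 1, 3, 4, 2]


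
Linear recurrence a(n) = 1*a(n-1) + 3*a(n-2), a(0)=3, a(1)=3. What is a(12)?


Build bottom-up:
...a(10)=8049, a(11)=18480, a(12)=1*18480+3*8049=42627


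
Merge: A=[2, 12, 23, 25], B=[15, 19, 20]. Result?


Compare heads, take smaller each step.
Merged: [2, 12, 15, 19, 20, 23, 25]


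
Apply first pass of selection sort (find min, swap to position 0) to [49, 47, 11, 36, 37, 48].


After one pass: [11, 47, 49, 36, 37, 48]


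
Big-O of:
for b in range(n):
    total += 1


Per nesting level: O(n) = O(n)
Complexity: O(n)


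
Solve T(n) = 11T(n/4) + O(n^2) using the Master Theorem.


a=11, b=4, c=2. log_4(11)=1.730 < c=2. Case 3: O(n^c) = O(n^2)
Complexity: O(n^2)


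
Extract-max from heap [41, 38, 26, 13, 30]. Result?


Max = 41
Replace root with last, heapify down
Resulting heap: [38, 30, 26, 13]


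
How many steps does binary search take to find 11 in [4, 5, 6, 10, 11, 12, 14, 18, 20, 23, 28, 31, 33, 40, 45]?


Search for 11:
[0,14] mid=7 arr[7]=18
[0,6] mid=3 arr[3]=10
[4,6] mid=5 arr[5]=12
[4,4] mid=4 arr[4]=11
Total: 4 comparisons


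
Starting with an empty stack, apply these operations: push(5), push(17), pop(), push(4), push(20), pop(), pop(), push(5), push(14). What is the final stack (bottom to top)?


push(5) -> [5]
push(17) -> [5, 17]
pop() returns 17 -> [5]
push(4) -> [5, 4]
push(20) -> [5, 4, 20]
pop() returns 20 -> [5, 4]
pop() returns 4 -> [5]
push(5) -> [5, 5]
push(14) -> [5, 5, 14]
Final stack (bottom to top): [5, 5, 14]


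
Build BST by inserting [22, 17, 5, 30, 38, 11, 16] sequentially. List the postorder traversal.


Root = 22; build tree by BST insertion.
Postorder traversal: [16, 11, 5, 17, 38, 30, 22]


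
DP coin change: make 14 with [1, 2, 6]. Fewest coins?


dp[0]=0; dp[i]=1+min(dp[i-c] for c in coins)
...dp[9]=3, dp[10]=3, dp[11]=4, dp[12]=2, dp[13]=3, dp[14]=3
Minimum coins for 14 = 3


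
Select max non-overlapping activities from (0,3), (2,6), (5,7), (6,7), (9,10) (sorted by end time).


Greedy: pick earliest-ending, then skip overlaps.
Selected (3 activities): [(0, 3), (5, 7), (9, 10)]


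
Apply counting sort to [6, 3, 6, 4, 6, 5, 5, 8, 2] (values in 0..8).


Count array: [0, 0, 1, 1, 1, 2, 3, 0, 1]
Reconstruct: [2, 3, 4, 5, 5, 6, 6, 6, 8]


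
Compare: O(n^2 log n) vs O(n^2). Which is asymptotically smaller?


quadratic grows slower than n^2 log n
O(n^2) is asymptotically smaller; O(n^2 log n) grows faster


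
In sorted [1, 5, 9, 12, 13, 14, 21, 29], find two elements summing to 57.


Two pointers: lo=0, hi=7
No pair sums to 57


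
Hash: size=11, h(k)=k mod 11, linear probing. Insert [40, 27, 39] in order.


Insertions: 40->slot 7; 27->slot 5; 39->slot 6
Table: [None, None, None, None, None, 27, 39, 40, None, None, None]


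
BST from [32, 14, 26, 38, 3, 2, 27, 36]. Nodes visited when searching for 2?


BST root = 32
Search for 2: compare at each node
Path: [32, 14, 3, 2]


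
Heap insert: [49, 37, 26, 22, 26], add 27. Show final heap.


Append 27: [49, 37, 26, 22, 26, 27]
Bubble up: swap idx 5(27) with idx 2(26)
Result: [49, 37, 27, 22, 26, 26]
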